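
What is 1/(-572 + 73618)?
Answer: 1/73046 ≈ 1.3690e-5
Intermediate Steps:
1/(-572 + 73618) = 1/73046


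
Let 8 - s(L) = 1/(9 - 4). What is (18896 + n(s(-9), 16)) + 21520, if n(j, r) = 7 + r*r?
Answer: 40679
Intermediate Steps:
s(L) = 39/5 (s(L) = 8 - 1/(9 - 4) = 8 - 1/5 = 8 - 1*⅕ = 8 - ⅕ = 39/5)
n(j, r) = 7 + r²
(18896 + n(s(-9), 16)) + 21520 = (18896 + (7 + 16²)) + 21520 = (18896 + (7 + 256)) + 21520 = (18896 + 263) + 21520 = 19159 + 21520 = 40679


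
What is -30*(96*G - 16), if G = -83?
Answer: 239520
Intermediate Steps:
-30*(96*G - 16) = -30*(96*(-83) - 16) = -30*(-7968 - 16) = -30*(-7984) = 239520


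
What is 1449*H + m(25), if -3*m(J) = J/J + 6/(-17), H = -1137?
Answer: -84023174/51 ≈ -1.6475e+6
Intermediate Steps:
m(J) = -11/51 (m(J) = -(J/J + 6/(-17))/3 = -(1 + 6*(-1/17))/3 = -(1 - 6/17)/3 = -⅓*11/17 = -11/51)
1449*H + m(25) = 1449*(-1137) - 11/51 = -1647513 - 11/51 = -84023174/51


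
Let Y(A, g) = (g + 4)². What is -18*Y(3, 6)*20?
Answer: -36000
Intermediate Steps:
Y(A, g) = (4 + g)²
-18*Y(3, 6)*20 = -18*(4 + 6)²*20 = -18*10²*20 = -18*100*20 = -1800*20 = -36000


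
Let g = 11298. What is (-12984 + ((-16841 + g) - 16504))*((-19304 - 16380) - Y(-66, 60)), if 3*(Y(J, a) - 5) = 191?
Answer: 1252451666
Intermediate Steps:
Y(J, a) = 206/3 (Y(J, a) = 5 + (1/3)*191 = 5 + 191/3 = 206/3)
(-12984 + ((-16841 + g) - 16504))*((-19304 - 16380) - Y(-66, 60)) = (-12984 + ((-16841 + 11298) - 16504))*((-19304 - 16380) - 1*206/3) = (-12984 + (-5543 - 16504))*(-35684 - 206/3) = (-12984 - 22047)*(-107258/3) = -35031*(-107258/3) = 1252451666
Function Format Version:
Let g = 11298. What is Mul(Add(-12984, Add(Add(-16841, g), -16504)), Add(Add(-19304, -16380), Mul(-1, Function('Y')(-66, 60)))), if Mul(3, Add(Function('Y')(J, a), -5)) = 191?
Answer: 1252451666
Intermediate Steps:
Function('Y')(J, a) = Rational(206, 3) (Function('Y')(J, a) = Add(5, Mul(Rational(1, 3), 191)) = Add(5, Rational(191, 3)) = Rational(206, 3))
Mul(Add(-12984, Add(Add(-16841, g), -16504)), Add(Add(-19304, -16380), Mul(-1, Function('Y')(-66, 60)))) = Mul(Add(-12984, Add(Add(-16841, 11298), -16504)), Add(Add(-19304, -16380), Mul(-1, Rational(206, 3)))) = Mul(Add(-12984, Add(-5543, -16504)), Add(-35684, Rational(-206, 3))) = Mul(Add(-12984, -22047), Rational(-107258, 3)) = Mul(-35031, Rational(-107258, 3)) = 1252451666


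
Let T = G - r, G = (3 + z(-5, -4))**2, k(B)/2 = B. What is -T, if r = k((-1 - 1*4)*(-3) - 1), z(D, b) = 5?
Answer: -36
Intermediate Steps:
k(B) = 2*B
r = 28 (r = 2*((-1 - 1*4)*(-3) - 1) = 2*((-1 - 4)*(-3) - 1) = 2*(-5*(-3) - 1) = 2*(15 - 1) = 2*14 = 28)
G = 64 (G = (3 + 5)**2 = 8**2 = 64)
T = 36 (T = 64 - 1*28 = 64 - 28 = 36)
-T = -1*36 = -36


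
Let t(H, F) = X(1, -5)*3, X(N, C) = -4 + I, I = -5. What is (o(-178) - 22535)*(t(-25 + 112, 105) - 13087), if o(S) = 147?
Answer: 293596232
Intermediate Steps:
X(N, C) = -9 (X(N, C) = -4 - 5 = -9)
t(H, F) = -27 (t(H, F) = -9*3 = -27)
(o(-178) - 22535)*(t(-25 + 112, 105) - 13087) = (147 - 22535)*(-27 - 13087) = -22388*(-13114) = 293596232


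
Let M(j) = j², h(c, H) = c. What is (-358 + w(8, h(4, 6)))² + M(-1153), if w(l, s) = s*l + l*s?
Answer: 1415845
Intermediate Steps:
w(l, s) = 2*l*s (w(l, s) = l*s + l*s = 2*l*s)
(-358 + w(8, h(4, 6)))² + M(-1153) = (-358 + 2*8*4)² + (-1153)² = (-358 + 64)² + 1329409 = (-294)² + 1329409 = 86436 + 1329409 = 1415845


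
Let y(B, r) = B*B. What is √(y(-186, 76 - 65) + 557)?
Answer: √35153 ≈ 187.49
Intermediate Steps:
y(B, r) = B²
√(y(-186, 76 - 65) + 557) = √((-186)² + 557) = √(34596 + 557) = √35153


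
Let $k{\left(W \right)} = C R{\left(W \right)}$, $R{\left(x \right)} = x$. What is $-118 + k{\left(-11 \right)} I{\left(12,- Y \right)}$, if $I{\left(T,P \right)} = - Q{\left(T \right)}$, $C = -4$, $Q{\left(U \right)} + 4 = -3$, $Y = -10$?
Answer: $190$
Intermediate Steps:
$Q{\left(U \right)} = -7$ ($Q{\left(U \right)} = -4 - 3 = -7$)
$k{\left(W \right)} = - 4 W$
$I{\left(T,P \right)} = 7$ ($I{\left(T,P \right)} = \left(-1\right) \left(-7\right) = 7$)
$-118 + k{\left(-11 \right)} I{\left(12,- Y \right)} = -118 + \left(-4\right) \left(-11\right) 7 = -118 + 44 \cdot 7 = -118 + 308 = 190$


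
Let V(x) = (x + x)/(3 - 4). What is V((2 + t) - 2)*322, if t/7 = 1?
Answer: -4508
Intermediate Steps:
t = 7 (t = 7*1 = 7)
V(x) = -2*x (V(x) = (2*x)/(-1) = (2*x)*(-1) = -2*x)
V((2 + t) - 2)*322 = -2*((2 + 7) - 2)*322 = -2*(9 - 2)*322 = -2*7*322 = -14*322 = -4508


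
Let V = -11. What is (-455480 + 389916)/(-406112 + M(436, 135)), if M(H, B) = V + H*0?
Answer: 65564/406123 ≈ 0.16144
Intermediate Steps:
M(H, B) = -11 (M(H, B) = -11 + H*0 = -11 + 0 = -11)
(-455480 + 389916)/(-406112 + M(436, 135)) = (-455480 + 389916)/(-406112 - 11) = -65564/(-406123) = -65564*(-1/406123) = 65564/406123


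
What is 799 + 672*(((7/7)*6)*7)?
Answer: 29023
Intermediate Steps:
799 + 672*(((7/7)*6)*7) = 799 + 672*(((7*(⅐))*6)*7) = 799 + 672*((1*6)*7) = 799 + 672*(6*7) = 799 + 672*42 = 799 + 28224 = 29023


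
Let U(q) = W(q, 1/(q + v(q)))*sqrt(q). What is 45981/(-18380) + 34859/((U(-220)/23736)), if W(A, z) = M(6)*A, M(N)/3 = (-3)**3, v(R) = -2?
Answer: -45981/18380 - 3134141*I*sqrt(55)/7425 ≈ -2.5017 - 3130.4*I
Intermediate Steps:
M(N) = -81 (M(N) = 3*(-3)**3 = 3*(-27) = -81)
W(A, z) = -81*A
U(q) = -81*q**(3/2) (U(q) = (-81*q)*sqrt(q) = -81*q**(3/2))
45981/(-18380) + 34859/((U(-220)/23736)) = 45981/(-18380) + 34859/((-(-35640)*I*sqrt(55)/23736)) = 45981*(-1/18380) + 34859/((-(-35640)*I*sqrt(55)*(1/23736))) = -45981/18380 + 34859/(((35640*I*sqrt(55))*(1/23736))) = -45981/18380 + 34859/((1485*I*sqrt(55)/989)) = -45981/18380 + 34859*(-989*I*sqrt(55)/81675) = -45981/18380 - 3134141*I*sqrt(55)/7425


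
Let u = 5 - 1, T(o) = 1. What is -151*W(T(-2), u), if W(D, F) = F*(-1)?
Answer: 604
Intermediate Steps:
u = 4
W(D, F) = -F
-151*W(T(-2), u) = -(-151)*4 = -151*(-4) = 604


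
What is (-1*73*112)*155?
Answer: -1267280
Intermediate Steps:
(-1*73*112)*155 = -73*112*155 = -8176*155 = -1267280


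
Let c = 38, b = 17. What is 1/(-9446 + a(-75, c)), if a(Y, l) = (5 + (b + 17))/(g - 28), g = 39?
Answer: -11/103867 ≈ -0.00010590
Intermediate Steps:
a(Y, l) = 39/11 (a(Y, l) = (5 + (17 + 17))/(39 - 28) = (5 + 34)/11 = 39*(1/11) = 39/11)
1/(-9446 + a(-75, c)) = 1/(-9446 + 39/11) = 1/(-103867/11) = -11/103867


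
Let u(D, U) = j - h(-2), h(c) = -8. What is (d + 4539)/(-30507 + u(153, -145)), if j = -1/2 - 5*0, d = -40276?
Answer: 71474/60999 ≈ 1.1717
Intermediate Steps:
j = -1/2 (j = -1*1/2 + 0 = -1/2 + 0 = -1/2 ≈ -0.50000)
u(D, U) = 15/2 (u(D, U) = -1/2 - 1*(-8) = -1/2 + 8 = 15/2)
(d + 4539)/(-30507 + u(153, -145)) = (-40276 + 4539)/(-30507 + 15/2) = -35737/(-60999/2) = -35737*(-2/60999) = 71474/60999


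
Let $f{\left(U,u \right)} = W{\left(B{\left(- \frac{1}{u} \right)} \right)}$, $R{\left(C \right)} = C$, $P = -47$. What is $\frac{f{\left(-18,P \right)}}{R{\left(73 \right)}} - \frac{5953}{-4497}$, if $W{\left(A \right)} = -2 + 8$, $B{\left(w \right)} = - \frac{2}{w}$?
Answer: $\frac{461551}{328281} \approx 1.406$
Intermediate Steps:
$W{\left(A \right)} = 6$
$f{\left(U,u \right)} = 6$
$\frac{f{\left(-18,P \right)}}{R{\left(73 \right)}} - \frac{5953}{-4497} = \frac{6}{73} - \frac{5953}{-4497} = 6 \cdot \frac{1}{73} - - \frac{5953}{4497} = \frac{6}{73} + \frac{5953}{4497} = \frac{461551}{328281}$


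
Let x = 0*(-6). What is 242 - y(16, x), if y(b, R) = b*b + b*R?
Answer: -14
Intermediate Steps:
x = 0
y(b, R) = b² + R*b
242 - y(16, x) = 242 - 16*(0 + 16) = 242 - 16*16 = 242 - 1*256 = 242 - 256 = -14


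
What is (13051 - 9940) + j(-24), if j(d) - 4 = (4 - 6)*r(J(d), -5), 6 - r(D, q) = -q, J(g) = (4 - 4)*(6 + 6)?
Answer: 3113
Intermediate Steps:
J(g) = 0 (J(g) = 0*12 = 0)
r(D, q) = 6 + q (r(D, q) = 6 - (-1)*q = 6 + q)
j(d) = 2 (j(d) = 4 + (4 - 6)*(6 - 5) = 4 - 2*1 = 4 - 2 = 2)
(13051 - 9940) + j(-24) = (13051 - 9940) + 2 = 3111 + 2 = 3113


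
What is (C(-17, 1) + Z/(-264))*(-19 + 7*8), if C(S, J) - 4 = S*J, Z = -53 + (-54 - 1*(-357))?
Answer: -68117/132 ≈ -516.04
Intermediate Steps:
Z = 250 (Z = -53 + (-54 + 357) = -53 + 303 = 250)
C(S, J) = 4 + J*S (C(S, J) = 4 + S*J = 4 + J*S)
(C(-17, 1) + Z/(-264))*(-19 + 7*8) = ((4 + 1*(-17)) + 250/(-264))*(-19 + 7*8) = ((4 - 17) + 250*(-1/264))*(-19 + 56) = (-13 - 125/132)*37 = -1841/132*37 = -68117/132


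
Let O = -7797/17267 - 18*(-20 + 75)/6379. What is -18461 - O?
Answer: -2033342037580/110146193 ≈ -18460.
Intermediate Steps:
O = -66831393/110146193 (O = -7797*1/17267 - 18*55*(1/6379) = -7797/17267 - 990*1/6379 = -7797/17267 - 990/6379 = -66831393/110146193 ≈ -0.60675)
-18461 - O = -18461 - 1*(-66831393/110146193) = -18461 + 66831393/110146193 = -2033342037580/110146193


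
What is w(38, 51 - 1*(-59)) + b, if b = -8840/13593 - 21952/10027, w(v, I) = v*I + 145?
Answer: 589097540359/136297011 ≈ 4322.2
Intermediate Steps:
w(v, I) = 145 + I*v (w(v, I) = I*v + 145 = 145 + I*v)
b = -387032216/136297011 (b = -8840*1/13593 - 21952*1/10027 = -8840/13593 - 21952/10027 = -387032216/136297011 ≈ -2.8396)
w(38, 51 - 1*(-59)) + b = (145 + (51 - 1*(-59))*38) - 387032216/136297011 = (145 + (51 + 59)*38) - 387032216/136297011 = (145 + 110*38) - 387032216/136297011 = (145 + 4180) - 387032216/136297011 = 4325 - 387032216/136297011 = 589097540359/136297011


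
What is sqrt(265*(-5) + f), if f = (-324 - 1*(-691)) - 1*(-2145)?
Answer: sqrt(1187) ≈ 34.453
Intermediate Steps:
f = 2512 (f = (-324 + 691) + 2145 = 367 + 2145 = 2512)
sqrt(265*(-5) + f) = sqrt(265*(-5) + 2512) = sqrt(-1325 + 2512) = sqrt(1187)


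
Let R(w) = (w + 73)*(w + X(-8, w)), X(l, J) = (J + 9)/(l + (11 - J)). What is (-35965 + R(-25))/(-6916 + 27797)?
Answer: -260347/146167 ≈ -1.7812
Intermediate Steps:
X(l, J) = (9 + J)/(11 + l - J)
R(w) = (73 + w)*(w + (9 + w)/(3 - w)) (R(w) = (w + 73)*(w + (9 + w)/(11 - 8 - w)) = (73 + w)*(w + (9 + w)/(3 - w)))
(-35965 + R(-25))/(-6916 + 27797) = (-35965 + (-657 + (-25)³ - 301*(-25) + 69*(-25)²)/(-3 - 25))/(-6916 + 27797) = (-35965 + (-657 - 15625 + 7525 + 69*625)/(-28))/20881 = (-35965 - (-657 - 15625 + 7525 + 43125)/28)*(1/20881) = (-35965 - 1/28*34368)*(1/20881) = (-35965 - 8592/7)*(1/20881) = -260347/7*1/20881 = -260347/146167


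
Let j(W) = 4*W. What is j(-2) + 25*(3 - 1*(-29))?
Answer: 792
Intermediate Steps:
j(-2) + 25*(3 - 1*(-29)) = 4*(-2) + 25*(3 - 1*(-29)) = -8 + 25*(3 + 29) = -8 + 25*32 = -8 + 800 = 792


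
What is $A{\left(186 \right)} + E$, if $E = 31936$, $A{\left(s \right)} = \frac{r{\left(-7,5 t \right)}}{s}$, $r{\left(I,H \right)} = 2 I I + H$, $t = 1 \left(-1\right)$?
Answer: $\frac{63873}{2} \approx 31937.0$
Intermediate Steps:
$t = -1$
$r{\left(I,H \right)} = H + 2 I^{2}$ ($r{\left(I,H \right)} = 2 I^{2} + H = H + 2 I^{2}$)
$A{\left(s \right)} = \frac{93}{s}$ ($A{\left(s \right)} = \frac{5 \left(-1\right) + 2 \left(-7\right)^{2}}{s} = \frac{-5 + 2 \cdot 49}{s} = \frac{-5 + 98}{s} = \frac{93}{s}$)
$A{\left(186 \right)} + E = \frac{93}{186} + 31936 = 93 \cdot \frac{1}{186} + 31936 = \frac{1}{2} + 31936 = \frac{63873}{2}$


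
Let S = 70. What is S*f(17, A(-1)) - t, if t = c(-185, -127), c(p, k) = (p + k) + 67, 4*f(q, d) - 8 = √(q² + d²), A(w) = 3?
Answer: 385 + 35*√298/2 ≈ 687.10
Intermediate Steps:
f(q, d) = 2 + √(d² + q²)/4 (f(q, d) = 2 + √(q² + d²)/4 = 2 + √(d² + q²)/4)
c(p, k) = 67 + k + p (c(p, k) = (k + p) + 67 = 67 + k + p)
t = -245 (t = 67 - 127 - 185 = -245)
S*f(17, A(-1)) - t = 70*(2 + √(3² + 17²)/4) - 1*(-245) = 70*(2 + √(9 + 289)/4) + 245 = 70*(2 + √298/4) + 245 = (140 + 35*√298/2) + 245 = 385 + 35*√298/2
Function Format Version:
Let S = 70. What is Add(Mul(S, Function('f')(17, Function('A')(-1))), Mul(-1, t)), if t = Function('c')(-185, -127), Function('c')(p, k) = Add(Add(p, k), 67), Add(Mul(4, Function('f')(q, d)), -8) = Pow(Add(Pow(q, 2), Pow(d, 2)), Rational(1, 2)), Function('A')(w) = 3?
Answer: Add(385, Mul(Rational(35, 2), Pow(298, Rational(1, 2)))) ≈ 687.10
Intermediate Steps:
Function('f')(q, d) = Add(2, Mul(Rational(1, 4), Pow(Add(Pow(d, 2), Pow(q, 2)), Rational(1, 2)))) (Function('f')(q, d) = Add(2, Mul(Rational(1, 4), Pow(Add(Pow(q, 2), Pow(d, 2)), Rational(1, 2)))) = Add(2, Mul(Rational(1, 4), Pow(Add(Pow(d, 2), Pow(q, 2)), Rational(1, 2)))))
Function('c')(p, k) = Add(67, k, p) (Function('c')(p, k) = Add(Add(k, p), 67) = Add(67, k, p))
t = -245 (t = Add(67, -127, -185) = -245)
Add(Mul(S, Function('f')(17, Function('A')(-1))), Mul(-1, t)) = Add(Mul(70, Add(2, Mul(Rational(1, 4), Pow(Add(Pow(3, 2), Pow(17, 2)), Rational(1, 2))))), Mul(-1, -245)) = Add(Mul(70, Add(2, Mul(Rational(1, 4), Pow(Add(9, 289), Rational(1, 2))))), 245) = Add(Mul(70, Add(2, Mul(Rational(1, 4), Pow(298, Rational(1, 2))))), 245) = Add(Add(140, Mul(Rational(35, 2), Pow(298, Rational(1, 2)))), 245) = Add(385, Mul(Rational(35, 2), Pow(298, Rational(1, 2))))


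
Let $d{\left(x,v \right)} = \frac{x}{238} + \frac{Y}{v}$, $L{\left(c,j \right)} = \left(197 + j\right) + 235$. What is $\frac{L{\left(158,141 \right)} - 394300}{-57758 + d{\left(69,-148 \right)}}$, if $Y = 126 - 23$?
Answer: $\frac{6934319924}{1017241047} \approx 6.8168$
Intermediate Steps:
$Y = 103$ ($Y = 126 - 23 = 103$)
$L{\left(c,j \right)} = 432 + j$
$d{\left(x,v \right)} = \frac{103}{v} + \frac{x}{238}$ ($d{\left(x,v \right)} = \frac{x}{238} + \frac{103}{v} = \frac{103}{v} + \frac{x}{238}$)
$\frac{L{\left(158,141 \right)} - 394300}{-57758 + d{\left(69,-148 \right)}} = \frac{\left(432 + 141\right) - 394300}{-57758 + \left(\frac{103}{-148} + \frac{1}{238} \cdot 69\right)} = \frac{573 - 394300}{-57758 + \left(103 \left(- \frac{1}{148}\right) + \frac{69}{238}\right)} = - \frac{393727}{-57758 + \left(- \frac{103}{148} + \frac{69}{238}\right)} = - \frac{393727}{-57758 - \frac{7151}{17612}} = - \frac{393727}{- \frac{1017241047}{17612}} = \left(-393727\right) \left(- \frac{17612}{1017241047}\right) = \frac{6934319924}{1017241047}$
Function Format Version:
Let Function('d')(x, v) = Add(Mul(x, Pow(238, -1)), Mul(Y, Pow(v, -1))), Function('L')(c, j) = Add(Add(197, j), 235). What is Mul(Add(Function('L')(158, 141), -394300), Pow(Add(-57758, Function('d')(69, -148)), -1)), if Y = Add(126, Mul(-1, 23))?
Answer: Rational(6934319924, 1017241047) ≈ 6.8168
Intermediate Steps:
Y = 103 (Y = Add(126, -23) = 103)
Function('L')(c, j) = Add(432, j)
Function('d')(x, v) = Add(Mul(103, Pow(v, -1)), Mul(Rational(1, 238), x)) (Function('d')(x, v) = Add(Mul(x, Pow(238, -1)), Mul(103, Pow(v, -1))) = Add(Mul(x, Rational(1, 238)), Mul(103, Pow(v, -1))) = Add(Mul(Rational(1, 238), x), Mul(103, Pow(v, -1))) = Add(Mul(103, Pow(v, -1)), Mul(Rational(1, 238), x)))
Mul(Add(Function('L')(158, 141), -394300), Pow(Add(-57758, Function('d')(69, -148)), -1)) = Mul(Add(Add(432, 141), -394300), Pow(Add(-57758, Add(Mul(103, Pow(-148, -1)), Mul(Rational(1, 238), 69))), -1)) = Mul(Add(573, -394300), Pow(Add(-57758, Add(Mul(103, Rational(-1, 148)), Rational(69, 238))), -1)) = Mul(-393727, Pow(Add(-57758, Add(Rational(-103, 148), Rational(69, 238))), -1)) = Mul(-393727, Pow(Add(-57758, Rational(-7151, 17612)), -1)) = Mul(-393727, Pow(Rational(-1017241047, 17612), -1)) = Mul(-393727, Rational(-17612, 1017241047)) = Rational(6934319924, 1017241047)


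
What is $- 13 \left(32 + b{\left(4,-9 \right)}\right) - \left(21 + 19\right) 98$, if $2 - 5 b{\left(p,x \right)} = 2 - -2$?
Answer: $- \frac{21654}{5} \approx -4330.8$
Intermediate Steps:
$b{\left(p,x \right)} = - \frac{2}{5}$ ($b{\left(p,x \right)} = \frac{2}{5} - \frac{2 - -2}{5} = \frac{2}{5} - \frac{2 + 2}{5} = \frac{2}{5} - \frac{4}{5} = - \frac{2}{5}$)
$- 13 \left(32 + b{\left(4,-9 \right)}\right) - \left(21 + 19\right) 98 = - 13 \left(32 - \frac{2}{5}\right) - \left(21 + 19\right) 98 = \left(-13\right) \frac{158}{5} - 40 \cdot 98 = - \frac{2054}{5} - 3920 = - \frac{21654}{5}$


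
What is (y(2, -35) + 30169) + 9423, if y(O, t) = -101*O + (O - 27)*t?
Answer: 40265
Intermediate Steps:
y(O, t) = -101*O + t*(-27 + O) (y(O, t) = -101*O + (-27 + O)*t = -101*O + t*(-27 + O))
(y(2, -35) + 30169) + 9423 = ((-101*2 - 27*(-35) + 2*(-35)) + 30169) + 9423 = ((-202 + 945 - 70) + 30169) + 9423 = (673 + 30169) + 9423 = 30842 + 9423 = 40265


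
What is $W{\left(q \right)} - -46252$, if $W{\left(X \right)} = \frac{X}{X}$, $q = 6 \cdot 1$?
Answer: $46253$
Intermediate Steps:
$q = 6$
$W{\left(X \right)} = 1$
$W{\left(q \right)} - -46252 = 1 - -46252 = 1 + 46252 = 46253$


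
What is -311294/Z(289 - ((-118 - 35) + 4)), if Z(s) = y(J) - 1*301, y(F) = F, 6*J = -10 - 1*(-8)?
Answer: 466941/452 ≈ 1033.1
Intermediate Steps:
J = -1/3 (J = (-10 - 1*(-8))/6 = (-10 + 8)/6 = (1/6)*(-2) = -1/3 ≈ -0.33333)
Z(s) = -904/3 (Z(s) = -1/3 - 1*301 = -1/3 - 301 = -904/3)
-311294/Z(289 - ((-118 - 35) + 4)) = -311294/(-904/3) = -311294*(-3/904) = 466941/452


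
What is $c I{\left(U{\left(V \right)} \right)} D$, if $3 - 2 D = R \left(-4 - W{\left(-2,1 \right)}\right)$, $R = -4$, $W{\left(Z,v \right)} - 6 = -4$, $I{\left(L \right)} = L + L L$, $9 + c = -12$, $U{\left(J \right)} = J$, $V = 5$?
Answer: $6615$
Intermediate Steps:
$c = -21$ ($c = -9 - 12 = -21$)
$I{\left(L \right)} = L + L^{2}$
$W{\left(Z,v \right)} = 2$ ($W{\left(Z,v \right)} = 6 - 4 = 2$)
$D = - \frac{21}{2}$ ($D = \frac{3}{2} - \frac{\left(-4\right) \left(-4 - 2\right)}{2} = \frac{3}{2} - \frac{\left(-4\right) \left(-6\right)}{2} = \frac{3}{2} - 12 = - \frac{21}{2} \approx -10.5$)
$c I{\left(U{\left(V \right)} \right)} D = - 21 \cdot 5 \left(1 + 5\right) \left(- \frac{21}{2}\right) = - 21 \cdot 5 \cdot 6 \left(- \frac{21}{2}\right) = \left(-21\right) 30 \left(- \frac{21}{2}\right) = \left(-630\right) \left(- \frac{21}{2}\right) = 6615$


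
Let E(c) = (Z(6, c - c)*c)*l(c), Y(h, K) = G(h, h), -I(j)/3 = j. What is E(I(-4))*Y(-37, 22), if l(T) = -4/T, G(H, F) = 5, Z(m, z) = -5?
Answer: 100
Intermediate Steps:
I(j) = -3*j
Y(h, K) = 5
E(c) = 20 (E(c) = (-5*c)*(-4/c) = 20)
E(I(-4))*Y(-37, 22) = 20*5 = 100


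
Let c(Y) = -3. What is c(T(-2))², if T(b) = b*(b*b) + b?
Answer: 9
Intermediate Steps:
T(b) = b + b³ (T(b) = b*b² + b = b³ + b = b + b³)
c(T(-2))² = (-3)² = 9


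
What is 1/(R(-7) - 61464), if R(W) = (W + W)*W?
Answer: -1/61366 ≈ -1.6296e-5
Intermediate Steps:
R(W) = 2*W² (R(W) = (2*W)*W = 2*W²)
1/(R(-7) - 61464) = 1/(2*(-7)² - 61464) = 1/(2*49 - 61464) = 1/(98 - 61464) = 1/(-61366) = -1/61366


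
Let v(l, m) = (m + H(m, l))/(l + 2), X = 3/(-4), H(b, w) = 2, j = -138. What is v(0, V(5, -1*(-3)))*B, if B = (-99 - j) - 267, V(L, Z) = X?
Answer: -285/2 ≈ -142.50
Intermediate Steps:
X = -¾ (X = 3*(-¼) = -¾ ≈ -0.75000)
V(L, Z) = -¾
v(l, m) = (2 + m)/(2 + l) (v(l, m) = (m + 2)/(l + 2) = (2 + m)/(2 + l))
B = -228 (B = (-99 - 1*(-138)) - 267 = (-99 + 138) - 267 = 39 - 267 = -228)
v(0, V(5, -1*(-3)))*B = ((2 - ¾)/(2 + 0))*(-228) = ((5/4)/2)*(-228) = ((½)*(5/4))*(-228) = (5/8)*(-228) = -285/2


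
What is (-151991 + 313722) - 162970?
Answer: -1239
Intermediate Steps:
(-151991 + 313722) - 162970 = 161731 - 162970 = -1239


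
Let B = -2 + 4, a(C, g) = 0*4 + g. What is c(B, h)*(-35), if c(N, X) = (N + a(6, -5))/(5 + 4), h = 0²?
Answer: 35/3 ≈ 11.667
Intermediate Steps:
a(C, g) = g (a(C, g) = 0 + g = g)
h = 0
B = 2
c(N, X) = -5/9 + N/9 (c(N, X) = (N - 5)/(5 + 4) = (-5 + N)/9 = (-5 + N)*(⅑) = -5/9 + N/9)
c(B, h)*(-35) = (-5/9 + (⅑)*2)*(-35) = (-5/9 + 2/9)*(-35) = -⅓*(-35) = 35/3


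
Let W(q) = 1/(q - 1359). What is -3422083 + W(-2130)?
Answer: -11939647588/3489 ≈ -3.4221e+6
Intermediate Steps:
W(q) = 1/(-1359 + q)
-3422083 + W(-2130) = -3422083 + 1/(-1359 - 2130) = -3422083 + 1/(-3489) = -3422083 - 1/3489 = -11939647588/3489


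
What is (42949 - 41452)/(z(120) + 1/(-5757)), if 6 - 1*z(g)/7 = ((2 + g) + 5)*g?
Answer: -8618229/613914967 ≈ -0.014038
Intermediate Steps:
z(g) = 42 - 7*g*(7 + g) (z(g) = 42 - 7*((2 + g) + 5)*g = 42 - 7*(7 + g)*g = 42 - 7*g*(7 + g))
(42949 - 41452)/(z(120) + 1/(-5757)) = (42949 - 41452)/((42 - 49*120 - 7*120²) + 1/(-5757)) = 1497/((42 - 5880 - 7*14400) - 1/5757) = 1497/((42 - 5880 - 100800) - 1/5757) = 1497/(-106638 - 1/5757) = 1497/(-613914967/5757) = 1497*(-5757/613914967) = -8618229/613914967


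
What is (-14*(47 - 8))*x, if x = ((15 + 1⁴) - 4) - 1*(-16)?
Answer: -15288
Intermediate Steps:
x = 28 (x = ((15 + 1) - 4) + 16 = (16 - 4) + 16 = 12 + 16 = 28)
(-14*(47 - 8))*x = -14*(47 - 8)*28 = -14*39*28 = -546*28 = -15288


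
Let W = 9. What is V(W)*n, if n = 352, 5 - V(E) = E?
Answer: -1408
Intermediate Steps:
V(E) = 5 - E
V(W)*n = (5 - 1*9)*352 = (5 - 9)*352 = -4*352 = -1408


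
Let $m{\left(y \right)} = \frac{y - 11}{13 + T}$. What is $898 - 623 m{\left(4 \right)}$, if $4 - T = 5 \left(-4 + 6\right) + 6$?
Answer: $5259$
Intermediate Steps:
$T = -12$ ($T = 4 - \left(5 \left(-4 + 6\right) + 6\right) = 4 - \left(5 \cdot 2 + 6\right) = 4 - \left(10 + 6\right) = 4 - 16 = -12$)
$m{\left(y \right)} = -11 + y$ ($m{\left(y \right)} = \frac{y - 11}{13 - 12} = \frac{-11 + y}{1} = \left(-11 + y\right) 1 = -11 + y$)
$898 - 623 m{\left(4 \right)} = 898 - 623 \left(-11 + 4\right) = 898 - -4361 = 898 + 4361 = 5259$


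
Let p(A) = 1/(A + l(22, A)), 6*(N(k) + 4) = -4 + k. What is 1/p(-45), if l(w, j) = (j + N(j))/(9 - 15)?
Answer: -1277/36 ≈ -35.472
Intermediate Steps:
N(k) = -14/3 + k/6 (N(k) = -4 + (-4 + k)/6 = -4 + (-⅔ + k/6) = -14/3 + k/6)
l(w, j) = 7/9 - 7*j/36 (l(w, j) = (j + (-14/3 + j/6))/(9 - 15) = (-14/3 + 7*j/6)/(-6) = (-14/3 + 7*j/6)*(-⅙) = 7/9 - 7*j/36)
p(A) = 1/(7/9 + 29*A/36) (p(A) = 1/(A + (7/9 - 7*A/36)) = 1/(7/9 + 29*A/36))
1/p(-45) = 1/(36/(28 + 29*(-45))) = 1/(36/(28 - 1305)) = 1/(36/(-1277)) = 1/(36*(-1/1277)) = 1/(-36/1277) = -1277/36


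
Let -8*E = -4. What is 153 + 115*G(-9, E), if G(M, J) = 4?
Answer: 613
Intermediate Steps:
E = 1/2 (E = -1/8*(-4) = 1/2 ≈ 0.50000)
153 + 115*G(-9, E) = 153 + 115*4 = 153 + 460 = 613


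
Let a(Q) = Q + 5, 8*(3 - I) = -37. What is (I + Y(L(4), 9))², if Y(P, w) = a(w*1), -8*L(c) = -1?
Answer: 29929/64 ≈ 467.64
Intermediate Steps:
I = 61/8 (I = 3 - ⅛*(-37) = 3 + 37/8 = 61/8 ≈ 7.6250)
L(c) = ⅛ (L(c) = -⅛*(-1) = ⅛)
a(Q) = 5 + Q
Y(P, w) = 5 + w (Y(P, w) = 5 + w*1 = 5 + w)
(I + Y(L(4), 9))² = (61/8 + (5 + 9))² = (61/8 + 14)² = (173/8)² = 29929/64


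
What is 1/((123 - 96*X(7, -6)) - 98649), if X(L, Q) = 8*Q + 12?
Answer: -1/95070 ≈ -1.0519e-5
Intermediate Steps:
X(L, Q) = 12 + 8*Q
1/((123 - 96*X(7, -6)) - 98649) = 1/((123 - 96*(12 + 8*(-6))) - 98649) = 1/((123 - 96*(12 - 48)) - 98649) = 1/((123 - 96*(-36)) - 98649) = 1/((123 + 3456) - 98649) = 1/(3579 - 98649) = 1/(-95070) = -1/95070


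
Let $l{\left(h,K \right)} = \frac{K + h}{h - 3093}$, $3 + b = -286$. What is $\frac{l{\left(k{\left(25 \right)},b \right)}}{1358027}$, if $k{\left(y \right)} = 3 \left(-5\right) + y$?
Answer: $\frac{279}{4186797241} \approx 6.6638 \cdot 10^{-8}$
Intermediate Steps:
$b = -289$ ($b = -3 - 286 = -289$)
$k{\left(y \right)} = -15 + y$
$l{\left(h,K \right)} = \frac{K + h}{-3093 + h}$
$\frac{l{\left(k{\left(25 \right)},b \right)}}{1358027} = \frac{\frac{1}{-3093 + \left(-15 + 25\right)} \left(-289 + \left(-15 + 25\right)\right)}{1358027} = \frac{-289 + 10}{-3093 + 10} \cdot \frac{1}{1358027} = \frac{1}{-3083} \left(-279\right) \frac{1}{1358027} = \left(- \frac{1}{3083}\right) \left(-279\right) \frac{1}{1358027} = \frac{279}{3083} \cdot \frac{1}{1358027} = \frac{279}{4186797241}$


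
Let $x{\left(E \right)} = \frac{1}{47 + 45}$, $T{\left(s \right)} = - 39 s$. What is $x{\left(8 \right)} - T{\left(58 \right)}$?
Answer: $\frac{208105}{92} \approx 2262.0$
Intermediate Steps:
$x{\left(E \right)} = \frac{1}{92}$
$x{\left(8 \right)} - T{\left(58 \right)} = \frac{1}{92} - \left(-39\right) 58 = \frac{1}{92} - -2262 = \frac{1}{92} + 2262 = \frac{208105}{92}$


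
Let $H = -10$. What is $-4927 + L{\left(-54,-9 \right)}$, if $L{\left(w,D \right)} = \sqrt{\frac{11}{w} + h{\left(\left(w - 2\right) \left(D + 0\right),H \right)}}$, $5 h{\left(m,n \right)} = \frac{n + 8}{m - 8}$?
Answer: $-4927 + \frac{i \sqrt{6367710}}{5580} \approx -4927.0 + 0.45223 i$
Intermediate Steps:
$h{\left(m,n \right)} = \frac{8 + n}{5 \left(-8 + m\right)}$ ($h{\left(m,n \right)} = \frac{\left(n + 8\right) \frac{1}{m - 8}}{5} = \frac{\left(8 + n\right) \frac{1}{-8 + m}}{5} = \frac{\frac{1}{-8 + m} \left(8 + n\right)}{5} = \frac{8 + n}{5 \left(-8 + m\right)}$)
$L{\left(w,D \right)} = \sqrt{\frac{11}{w} - \frac{2}{5 \left(-8 + D \left(-2 + w\right)\right)}}$ ($L{\left(w,D \right)} = \sqrt{\frac{11}{w} + \frac{8 - 10}{5 \left(-8 + \left(w - 2\right) \left(D + 0\right)\right)}} = \sqrt{\frac{11}{w} + \frac{1}{5} \frac{1}{-8 + \left(-2 + w\right) D} \left(-2\right)} = \sqrt{\frac{11}{w} + \frac{1}{5} \frac{1}{-8 + D \left(-2 + w\right)} \left(-2\right)} = \sqrt{\frac{11}{w} - \frac{2}{5 \left(-8 + D \left(-2 + w\right)\right)}}$)
$-4927 + L{\left(-54,-9 \right)} = -4927 + \frac{\sqrt{5} \sqrt{\frac{-440 - -108 + 55 \left(-9\right) \left(-2 - 54\right)}{\left(-54\right) \left(-8 - 9 \left(-2 - 54\right)\right)}}}{5} = -4927 + \frac{\sqrt{5} \sqrt{- \frac{-440 + 108 + 55 \left(-9\right) \left(-56\right)}{54 \left(-8 - -504\right)}}}{5} = -4927 + \frac{\sqrt{5} \sqrt{- \frac{-440 + 108 + 27720}{54 \left(-8 + 504\right)}}}{5} = -4927 + \frac{\sqrt{5} \sqrt{\left(- \frac{1}{54}\right) \frac{1}{496} \cdot 27388}}{5} = -4927 + \frac{\sqrt{5} \sqrt{- \frac{6847}{6696}}}{5} = -4927 + \frac{\sqrt{5} \frac{i \sqrt{1273542}}{1116}}{5} = -4927 + \frac{i \sqrt{6367710}}{5580}$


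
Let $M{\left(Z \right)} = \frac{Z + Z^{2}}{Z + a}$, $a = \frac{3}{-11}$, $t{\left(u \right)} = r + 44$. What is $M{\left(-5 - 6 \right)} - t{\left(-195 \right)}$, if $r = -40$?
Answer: $- \frac{853}{62} \approx -13.758$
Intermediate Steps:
$t{\left(u \right)} = 4$ ($t{\left(u \right)} = -40 + 44 = 4$)
$a = - \frac{3}{11}$ ($a = 3 \left(- \frac{1}{11}\right) = - \frac{3}{11} \approx -0.27273$)
$M{\left(Z \right)} = \frac{Z + Z^{2}}{- \frac{3}{11} + Z}$ ($M{\left(Z \right)} = \frac{Z + Z^{2}}{Z - \frac{3}{11}} = \frac{Z + Z^{2}}{- \frac{3}{11} + Z}$)
$M{\left(-5 - 6 \right)} - t{\left(-195 \right)} = \frac{11 \left(-5 - 6\right) \left(1 - 11\right)}{-3 + 11 \left(-5 - 6\right)} - 4 = 11 \left(-11\right) \frac{1}{-3 + 11 \left(-11\right)} \left(1 - 11\right) - 4 = 11 \left(-11\right) \frac{1}{-3 - 121} \left(-10\right) - 4 = 11 \left(-11\right) \frac{1}{-124} \left(-10\right) - 4 = 11 \left(-11\right) \left(- \frac{1}{124}\right) \left(-10\right) - 4 = - \frac{605}{62} - 4 = - \frac{853}{62}$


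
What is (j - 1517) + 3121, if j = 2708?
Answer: 4312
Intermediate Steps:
(j - 1517) + 3121 = (2708 - 1517) + 3121 = 1191 + 3121 = 4312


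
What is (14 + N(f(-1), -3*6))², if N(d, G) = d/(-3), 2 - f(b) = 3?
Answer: 1849/9 ≈ 205.44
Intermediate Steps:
f(b) = -1 (f(b) = 2 - 1*3 = 2 - 3 = -1)
N(d, G) = -d/3 (N(d, G) = d*(-⅓) = -d/3)
(14 + N(f(-1), -3*6))² = (14 - ⅓*(-1))² = (14 + ⅓)² = (43/3)² = 1849/9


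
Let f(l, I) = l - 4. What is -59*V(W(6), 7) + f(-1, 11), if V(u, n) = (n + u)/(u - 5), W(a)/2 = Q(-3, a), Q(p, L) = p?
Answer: 4/11 ≈ 0.36364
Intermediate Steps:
f(l, I) = -4 + l
W(a) = -6 (W(a) = 2*(-3) = -6)
V(u, n) = (n + u)/(-5 + u)
-59*V(W(6), 7) + f(-1, 11) = -59*(7 - 6)/(-5 - 6) + (-4 - 1) = -59/(-11) - 5 = -(-59)/11 - 5 = -59*(-1/11) - 5 = 59/11 - 5 = 4/11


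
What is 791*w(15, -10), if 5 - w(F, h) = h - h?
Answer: 3955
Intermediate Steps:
w(F, h) = 5 (w(F, h) = 5 - (h - h) = 5 - 1*0 = 5 + 0 = 5)
791*w(15, -10) = 791*5 = 3955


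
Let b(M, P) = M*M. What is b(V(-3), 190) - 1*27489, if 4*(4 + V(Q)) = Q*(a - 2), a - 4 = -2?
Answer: -27473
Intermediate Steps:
a = 2 (a = 4 - 2 = 2)
V(Q) = -4 (V(Q) = -4 + (Q*(2 - 2))/4 = -4 + (Q*0)/4 = -4 + (¼)*0 = -4 + 0 = -4)
b(M, P) = M²
b(V(-3), 190) - 1*27489 = (-4)² - 1*27489 = 16 - 27489 = -27473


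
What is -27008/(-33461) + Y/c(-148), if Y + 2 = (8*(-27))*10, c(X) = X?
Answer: 38169933/2476114 ≈ 15.415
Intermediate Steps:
Y = -2162 (Y = -2 + (8*(-27))*10 = -2 - 216*10 = -2 - 2160 = -2162)
-27008/(-33461) + Y/c(-148) = -27008/(-33461) - 2162/(-148) = -27008*(-1/33461) - 2162*(-1/148) = 27008/33461 + 1081/74 = 38169933/2476114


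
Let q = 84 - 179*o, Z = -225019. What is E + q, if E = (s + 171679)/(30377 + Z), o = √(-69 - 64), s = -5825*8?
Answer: 16224849/194642 - 179*I*√133 ≈ 83.357 - 2064.3*I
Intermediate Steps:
s = -46600
o = I*√133 (o = √(-133) = I*√133 ≈ 11.533*I)
q = 84 - 179*I*√133 ≈ 84.0 - 2064.3*I
E = -125079/194642 (E = (-46600 + 171679)/(30377 - 225019) = 125079/(-194642) = 125079*(-1/194642) = -125079/194642 ≈ -0.64261)
E + q = -125079/194642 + (84 - 179*I*√133) = 16224849/194642 - 179*I*√133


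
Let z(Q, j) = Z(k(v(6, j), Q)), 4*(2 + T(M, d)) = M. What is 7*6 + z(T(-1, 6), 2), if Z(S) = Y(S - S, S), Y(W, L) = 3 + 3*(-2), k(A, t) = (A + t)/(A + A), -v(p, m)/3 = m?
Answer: 39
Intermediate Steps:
T(M, d) = -2 + M/4
v(p, m) = -3*m
k(A, t) = (A + t)/(2*A) (k(A, t) = (A + t)/((2*A)) = (A + t)*(1/(2*A)) = (A + t)/(2*A))
Y(W, L) = -3 (Y(W, L) = 3 - 6 = -3)
Z(S) = -3
z(Q, j) = -3
7*6 + z(T(-1, 6), 2) = 7*6 - 3 = 42 - 3 = 39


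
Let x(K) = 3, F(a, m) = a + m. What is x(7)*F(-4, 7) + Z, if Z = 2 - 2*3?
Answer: 5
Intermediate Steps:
Z = -4 (Z = 2 - 6 = -4)
x(7)*F(-4, 7) + Z = 3*(-4 + 7) - 4 = 3*3 - 4 = 9 - 4 = 5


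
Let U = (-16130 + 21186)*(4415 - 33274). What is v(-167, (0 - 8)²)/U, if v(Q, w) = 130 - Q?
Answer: -297/145911104 ≈ -2.0355e-6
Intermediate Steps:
U = -145911104 (U = 5056*(-28859) = -145911104)
v(-167, (0 - 8)²)/U = (130 - 1*(-167))/(-145911104) = (130 + 167)*(-1/145911104) = 297*(-1/145911104) = -297/145911104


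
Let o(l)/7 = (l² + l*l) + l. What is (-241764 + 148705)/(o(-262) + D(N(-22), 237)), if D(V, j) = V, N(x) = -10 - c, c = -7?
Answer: -93059/959179 ≈ -0.097019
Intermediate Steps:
N(x) = -3 (N(x) = -10 - 1*(-7) = -10 + 7 = -3)
o(l) = 7*l + 14*l² (o(l) = 7*((l² + l*l) + l) = 7*((l² + l²) + l) = 7*(2*l² + l) = 7*(l + 2*l²) = 7*l + 14*l²)
(-241764 + 148705)/(o(-262) + D(N(-22), 237)) = (-241764 + 148705)/(7*(-262)*(1 + 2*(-262)) - 3) = -93059/(7*(-262)*(1 - 524) - 3) = -93059/(7*(-262)*(-523) - 3) = -93059/(959182 - 3) = -93059/959179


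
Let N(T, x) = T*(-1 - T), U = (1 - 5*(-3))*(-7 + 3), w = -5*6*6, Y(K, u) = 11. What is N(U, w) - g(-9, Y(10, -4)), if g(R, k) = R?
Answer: -4023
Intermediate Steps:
w = -180 (w = -30*6 = -180)
U = -64 (U = (1 + 15)*(-4) = 16*(-4) = -64)
N(U, w) - g(-9, Y(10, -4)) = -1*(-64)*(1 - 64) - 1*(-9) = -1*(-64)*(-63) + 9 = -4032 + 9 = -4023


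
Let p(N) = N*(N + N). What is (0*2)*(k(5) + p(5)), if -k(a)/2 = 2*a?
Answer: 0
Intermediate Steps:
k(a) = -4*a
p(N) = 2*N² (p(N) = N*(2*N) = 2*N²)
(0*2)*(k(5) + p(5)) = (0*2)*(-4*5 + 2*5²) = 0*(-20 + 2*25) = 0*(-20 + 50) = 0*30 = 0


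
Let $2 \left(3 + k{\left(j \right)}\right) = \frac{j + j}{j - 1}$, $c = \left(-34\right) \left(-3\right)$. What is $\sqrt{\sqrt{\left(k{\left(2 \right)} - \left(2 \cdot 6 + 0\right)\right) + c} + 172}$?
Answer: $\sqrt{172 + \sqrt{89}} \approx 13.47$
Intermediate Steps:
$c = 102$
$k{\left(j \right)} = -3 + \frac{j}{-1 + j}$ ($k{\left(j \right)} = -3 + \frac{\left(j + j\right) \frac{1}{j - 1}}{2} = -3 + \frac{2 j \frac{1}{-1 + j}}{2} = -3 + \frac{j}{-1 + j}$)
$\sqrt{\sqrt{\left(k{\left(2 \right)} - \left(2 \cdot 6 + 0\right)\right) + c} + 172} = \sqrt{\sqrt{\left(\frac{3 - 4}{-1 + 2} - \left(2 \cdot 6 + 0\right)\right) + 102} + 172} = \sqrt{\sqrt{\left(\frac{3 - 4}{1} - \left(12 + 0\right)\right) + 102} + 172} = \sqrt{\sqrt{\left(1 \left(-1\right) - 12\right) + 102} + 172} = \sqrt{\sqrt{\left(-1 - 12\right) + 102} + 172} = \sqrt{\sqrt{-13 + 102} + 172} = \sqrt{\sqrt{89} + 172} = \sqrt{172 + \sqrt{89}}$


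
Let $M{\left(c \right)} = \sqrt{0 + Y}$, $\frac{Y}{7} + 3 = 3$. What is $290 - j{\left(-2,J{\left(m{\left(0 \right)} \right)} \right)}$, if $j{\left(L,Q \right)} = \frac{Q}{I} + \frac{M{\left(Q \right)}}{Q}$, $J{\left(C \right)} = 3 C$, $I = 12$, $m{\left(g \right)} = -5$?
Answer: $\frac{1165}{4} \approx 291.25$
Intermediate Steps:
$Y = 0$ ($Y = -21 + 7 \cdot 3 = -21 + 21 = 0$)
$M{\left(c \right)} = 0$ ($M{\left(c \right)} = \sqrt{0 + 0} = \sqrt{0} = 0$)
$j{\left(L,Q \right)} = \frac{Q}{12}$ ($j{\left(L,Q \right)} = \frac{Q}{12} + \frac{0}{Q} = Q \frac{1}{12} + 0 = \frac{Q}{12} + 0 = \frac{Q}{12}$)
$290 - j{\left(-2,J{\left(m{\left(0 \right)} \right)} \right)} = 290 - \frac{3 \left(-5\right)}{12} = 290 - \frac{1}{12} \left(-15\right) = 290 - - \frac{5}{4} = 290 + \frac{5}{4} = \frac{1165}{4}$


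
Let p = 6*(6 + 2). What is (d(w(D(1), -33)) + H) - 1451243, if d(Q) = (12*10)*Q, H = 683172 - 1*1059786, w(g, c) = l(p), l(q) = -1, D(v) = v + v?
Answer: -1827977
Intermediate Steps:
D(v) = 2*v
p = 48 (p = 6*8 = 48)
w(g, c) = -1
H = -376614 (H = 683172 - 1059786 = -376614)
d(Q) = 120*Q
(d(w(D(1), -33)) + H) - 1451243 = (120*(-1) - 376614) - 1451243 = (-120 - 376614) - 1451243 = -376734 - 1451243 = -1827977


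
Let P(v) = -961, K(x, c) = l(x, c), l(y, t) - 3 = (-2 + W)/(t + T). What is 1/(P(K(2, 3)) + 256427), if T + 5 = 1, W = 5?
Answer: 1/255466 ≈ 3.9144e-6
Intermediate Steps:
T = -4 (T = -5 + 1 = -4)
l(y, t) = 3 + 3/(-4 + t) (l(y, t) = 3 + (-2 + 5)/(t - 4) = 3 + 3/(-4 + t))
K(x, c) = 3*(-3 + c)/(-4 + c)
1/(P(K(2, 3)) + 256427) = 1/(-961 + 256427) = 1/255466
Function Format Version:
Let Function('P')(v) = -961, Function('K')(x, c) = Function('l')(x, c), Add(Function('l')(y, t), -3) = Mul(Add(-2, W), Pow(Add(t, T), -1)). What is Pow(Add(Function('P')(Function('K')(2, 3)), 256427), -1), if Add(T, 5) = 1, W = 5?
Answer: Rational(1, 255466) ≈ 3.9144e-6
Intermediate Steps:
T = -4 (T = Add(-5, 1) = -4)
Function('l')(y, t) = Add(3, Mul(3, Pow(Add(-4, t), -1))) (Function('l')(y, t) = Add(3, Mul(Add(-2, 5), Pow(Add(t, -4), -1))) = Add(3, Mul(3, Pow(Add(-4, t), -1))))
Function('K')(x, c) = Mul(3, Pow(Add(-4, c), -1), Add(-3, c))
Pow(Add(Function('P')(Function('K')(2, 3)), 256427), -1) = Pow(Add(-961, 256427), -1) = Pow(255466, -1) = Rational(1, 255466)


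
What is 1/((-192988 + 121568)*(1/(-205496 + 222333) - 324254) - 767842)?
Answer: 16837/389902033361986 ≈ 4.3183e-11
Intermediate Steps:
1/((-192988 + 121568)*(1/(-205496 + 222333) - 324254) - 767842) = 1/(-71420*(1/16837 - 324254) - 767842) = 1/(-71420*(-5459464597/16837) - 767842) = 1/(389914961517740/16837 - 767842) = 1/(389902033361986/16837) = 16837/389902033361986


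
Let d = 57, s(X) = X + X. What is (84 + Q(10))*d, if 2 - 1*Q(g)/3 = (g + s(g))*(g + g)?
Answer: -97470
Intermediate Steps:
s(X) = 2*X
Q(g) = 6 - 18*g**2 (Q(g) = 6 - 3*(g + 2*g)*(g + g) = 6 - 3*3*g*2*g = 6 - 18*g**2)
(84 + Q(10))*d = (84 + (6 - 18*10**2))*57 = (84 + (6 - 18*100))*57 = (84 + (6 - 1800))*57 = (84 - 1794)*57 = -1710*57 = -97470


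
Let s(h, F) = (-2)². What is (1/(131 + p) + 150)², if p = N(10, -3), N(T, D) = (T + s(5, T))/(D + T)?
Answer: 398042401/17689 ≈ 22502.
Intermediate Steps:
s(h, F) = 4
N(T, D) = (4 + T)/(D + T) (N(T, D) = (T + 4)/(D + T) = (4 + T)/(D + T))
p = 2 (p = (4 + 10)/(-3 + 10) = 14/7 = (⅐)*14 = 2)
(1/(131 + p) + 150)² = (1/(131 + 2) + 150)² = (1/133 + 150)² = (19951/133)² = 398042401/17689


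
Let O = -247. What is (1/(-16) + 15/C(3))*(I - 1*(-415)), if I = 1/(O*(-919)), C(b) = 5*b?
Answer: 88314465/226993 ≈ 389.06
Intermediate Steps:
I = 1/226993 (I = 1/(-247*(-919)) = -1/247*(-1/919) = 1/226993 ≈ 4.4054e-6)
(1/(-16) + 15/C(3))*(I - 1*(-415)) = (1/(-16) + 15/((5*3)))*(1/226993 - 1*(-415)) = (1*(-1/16) + 15/15)*(1/226993 + 415) = (-1/16 + 15*(1/15))*(94202096/226993) = (-1/16 + 1)*(94202096/226993) = (15/16)*(94202096/226993) = 88314465/226993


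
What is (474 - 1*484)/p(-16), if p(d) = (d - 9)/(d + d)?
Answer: -64/5 ≈ -12.800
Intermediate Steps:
p(d) = (-9 + d)/(2*d) (p(d) = (-9 + d)/((2*d)) = (-9 + d)*(1/(2*d)) = (-9 + d)/(2*d))
(474 - 1*484)/p(-16) = (474 - 1*484)/(((½)*(-9 - 16)/(-16))) = (474 - 484)/(((½)*(-1/16)*(-25))) = -10/25/32 = -10*32/25 = -64/5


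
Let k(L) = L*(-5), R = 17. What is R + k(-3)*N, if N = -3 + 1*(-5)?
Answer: -103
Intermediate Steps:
N = -8 (N = -3 - 5 = -8)
k(L) = -5*L
R + k(-3)*N = 17 - 5*(-3)*(-8) = 17 + 15*(-8) = 17 - 120 = -103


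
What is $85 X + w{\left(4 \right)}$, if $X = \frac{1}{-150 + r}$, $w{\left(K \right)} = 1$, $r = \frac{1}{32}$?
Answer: $\frac{2079}{4799} \approx 0.43322$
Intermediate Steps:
$r = \frac{1}{32} \approx 0.03125$
$X = - \frac{32}{4799}$ ($X = \frac{1}{-150 + \frac{1}{32}} = \frac{1}{- \frac{4799}{32}} = - \frac{32}{4799} \approx -0.0066681$)
$85 X + w{\left(4 \right)} = 85 \left(- \frac{32}{4799}\right) + 1 = - \frac{2720}{4799} + 1 = \frac{2079}{4799}$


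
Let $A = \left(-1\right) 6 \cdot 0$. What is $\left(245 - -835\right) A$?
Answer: $0$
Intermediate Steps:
$A = 0$ ($A = \left(-6\right) 0 = 0$)
$\left(245 - -835\right) A = \left(245 - -835\right) 0 = \left(245 + 835\right) 0 = 1080 \cdot 0 = 0$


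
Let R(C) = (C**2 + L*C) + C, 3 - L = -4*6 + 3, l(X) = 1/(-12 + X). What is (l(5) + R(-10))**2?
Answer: 1104601/49 ≈ 22543.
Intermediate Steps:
L = 24 (L = 3 - (-4*6 + 3) = 3 - (-24 + 3) = 3 - 1*(-21) = 3 + 21 = 24)
R(C) = C**2 + 25*C (R(C) = (C**2 + 24*C) + C = C**2 + 25*C)
(l(5) + R(-10))**2 = (1/(-12 + 5) - 10*(25 - 10))**2 = (1/(-7) - 10*15)**2 = (-1/7 - 150)**2 = (-1051/7)**2 = 1104601/49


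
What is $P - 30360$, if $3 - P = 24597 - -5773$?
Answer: $-60727$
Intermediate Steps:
$P = -30367$ ($P = 3 - \left(24597 - -5773\right) = 3 - \left(24597 + 5773\right) = 3 - 30370 = -30367$)
$P - 30360 = -30367 - 30360 = -60727$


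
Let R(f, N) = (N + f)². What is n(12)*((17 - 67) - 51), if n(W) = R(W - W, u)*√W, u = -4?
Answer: -3232*√3 ≈ -5598.0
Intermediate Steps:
n(W) = 16*√W (n(W) = (-4 + (W - W))²*√W = (-4 + 0)²*√W = (-4)²*√W = 16*√W)
n(12)*((17 - 67) - 51) = (16*√12)*((17 - 67) - 51) = (16*(2*√3))*(-50 - 51) = (32*√3)*(-101) = -3232*√3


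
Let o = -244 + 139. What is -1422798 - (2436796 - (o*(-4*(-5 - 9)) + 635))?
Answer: -3864839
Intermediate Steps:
o = -105
-1422798 - (2436796 - (o*(-4*(-5 - 9)) + 635)) = -1422798 - (2436796 - (-(-420)*(-5 - 9) + 635)) = -1422798 - (2436796 - (-(-420)*(-14) + 635)) = -1422798 - (2436796 - (-105*56 + 635)) = -1422798 - (2436796 - (-5880 + 635)) = -1422798 - (2436796 - 1*(-5245)) = -1422798 - (2436796 + 5245) = -1422798 - 1*2442041 = -1422798 - 2442041 = -3864839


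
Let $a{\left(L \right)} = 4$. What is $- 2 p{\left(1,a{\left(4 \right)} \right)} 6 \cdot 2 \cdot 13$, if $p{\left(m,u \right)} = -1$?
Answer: $312$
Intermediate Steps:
$- 2 p{\left(1,a{\left(4 \right)} \right)} 6 \cdot 2 \cdot 13 = \left(-2\right) \left(-1\right) 6 \cdot 2 \cdot 13 = 2 \cdot 6 \cdot 26 = 12 \cdot 26 = 312$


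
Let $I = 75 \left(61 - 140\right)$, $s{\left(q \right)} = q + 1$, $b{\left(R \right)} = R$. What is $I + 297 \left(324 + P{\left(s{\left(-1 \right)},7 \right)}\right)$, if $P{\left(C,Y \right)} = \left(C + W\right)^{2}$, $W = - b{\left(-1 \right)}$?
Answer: $90600$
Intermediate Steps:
$W = 1$ ($W = \left(-1\right) \left(-1\right) = 1$)
$s{\left(q \right)} = 1 + q$
$I = -5925$ ($I = 75 \left(-79\right) = -5925$)
$P{\left(C,Y \right)} = \left(1 + C\right)^{2}$ ($P{\left(C,Y \right)} = \left(C + 1\right)^{2} = \left(1 + C\right)^{2}$)
$I + 297 \left(324 + P{\left(s{\left(-1 \right)},7 \right)}\right) = -5925 + 297 \left(324 + \left(1 + \left(1 - 1\right)\right)^{2}\right) = -5925 + 297 \left(324 + \left(1 + 0\right)^{2}\right) = -5925 + 297 \left(324 + 1^{2}\right) = -5925 + 297 \left(324 + 1\right) = -5925 + 297 \cdot 325 = -5925 + 96525 = 90600$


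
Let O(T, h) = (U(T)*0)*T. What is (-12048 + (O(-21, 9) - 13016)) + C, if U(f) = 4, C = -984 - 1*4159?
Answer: -30207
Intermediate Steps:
C = -5143 (C = -984 - 4159 = -5143)
O(T, h) = 0 (O(T, h) = (4*0)*T = 0*T = 0)
(-12048 + (O(-21, 9) - 13016)) + C = (-12048 + (0 - 13016)) - 5143 = (-12048 - 13016) - 5143 = -25064 - 5143 = -30207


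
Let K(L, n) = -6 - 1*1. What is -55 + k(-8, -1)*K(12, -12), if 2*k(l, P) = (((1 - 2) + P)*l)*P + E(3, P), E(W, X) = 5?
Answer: -33/2 ≈ -16.500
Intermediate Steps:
K(L, n) = -7 (K(L, n) = -6 - 1 = -7)
k(l, P) = 5/2 + P*l*(-1 + P)/2 (k(l, P) = ((((1 - 2) + P)*l)*P + 5)/2 = (((-1 + P)*l)*P + 5)/2 = ((l*(-1 + P))*P + 5)/2 = (P*l*(-1 + P) + 5)/2 = (5 + P*l*(-1 + P))/2 = 5/2 + P*l*(-1 + P)/2)
-55 + k(-8, -1)*K(12, -12) = -55 + (5/2 + (½)*(-8)*(-1)² - ½*(-1)*(-8))*(-7) = -55 + (5/2 + (½)*(-8)*1 - 4)*(-7) = -55 + (5/2 - 4 - 4)*(-7) = -55 - 11/2*(-7) = -55 + 77/2 = -33/2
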